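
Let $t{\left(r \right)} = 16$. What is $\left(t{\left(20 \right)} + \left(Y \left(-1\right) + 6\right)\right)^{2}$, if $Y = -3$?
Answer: $625$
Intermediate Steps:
$\left(t{\left(20 \right)} + \left(Y \left(-1\right) + 6\right)\right)^{2} = \left(16 + \left(\left(-3\right) \left(-1\right) + 6\right)\right)^{2} = \left(16 + \left(3 + 6\right)\right)^{2} = \left(16 + 9\right)^{2} = 25^{2} = 625$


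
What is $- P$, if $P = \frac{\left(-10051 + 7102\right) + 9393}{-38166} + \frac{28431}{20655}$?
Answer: $- \frac{652947}{540685} \approx -1.2076$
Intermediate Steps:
$P = \frac{652947}{540685}$ ($P = \left(-2949 + 9393\right) \left(- \frac{1}{38166}\right) + 28431 \cdot \frac{1}{20655} = 6444 \left(- \frac{1}{38166}\right) + \frac{117}{85} = - \frac{1074}{6361} + \frac{117}{85} = \frac{652947}{540685} \approx 1.2076$)
$- P = \left(-1\right) \frac{652947}{540685} = - \frac{652947}{540685}$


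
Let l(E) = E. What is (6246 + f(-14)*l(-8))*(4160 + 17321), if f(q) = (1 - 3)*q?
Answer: 129358582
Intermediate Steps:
f(q) = -2*q
(6246 + f(-14)*l(-8))*(4160 + 17321) = (6246 - 2*(-14)*(-8))*(4160 + 17321) = (6246 + 28*(-8))*21481 = (6246 - 224)*21481 = 6022*21481 = 129358582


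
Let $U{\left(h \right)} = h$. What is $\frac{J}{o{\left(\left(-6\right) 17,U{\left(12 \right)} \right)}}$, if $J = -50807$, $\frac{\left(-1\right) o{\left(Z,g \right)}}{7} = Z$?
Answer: $- \frac{50807}{714} \approx -71.158$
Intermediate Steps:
$o{\left(Z,g \right)} = - 7 Z$
$\frac{J}{o{\left(\left(-6\right) 17,U{\left(12 \right)} \right)}} = - \frac{50807}{\left(-7\right) \left(\left(-6\right) 17\right)} = - \frac{50807}{\left(-7\right) \left(-102\right)} = - \frac{50807}{714}$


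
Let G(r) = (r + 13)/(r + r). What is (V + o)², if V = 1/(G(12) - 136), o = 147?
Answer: 226679779881/10491121 ≈ 21607.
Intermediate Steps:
G(r) = (13 + r)/(2*r) (G(r) = (13 + r)/((2*r)) = (13 + r)*(1/(2*r)) = (13 + r)/(2*r))
V = -24/3239 (V = 1/((½)*(13 + 12)/12 - 136) = 1/((½)*(1/12)*25 - 136) = 1/(25/24 - 136) = 1/(-3239/24) = -24/3239 ≈ -0.0074097)
(V + o)² = (-24/3239 + 147)² = (476109/3239)² = 226679779881/10491121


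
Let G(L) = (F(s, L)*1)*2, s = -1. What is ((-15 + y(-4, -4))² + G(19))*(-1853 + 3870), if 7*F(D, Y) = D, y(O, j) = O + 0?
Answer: 5092925/7 ≈ 7.2756e+5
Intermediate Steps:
y(O, j) = O
F(D, Y) = D/7
G(L) = -2/7 (G(L) = (((⅐)*(-1))*1)*2 = -⅐*1*2 = -⅐*2 = -2/7)
((-15 + y(-4, -4))² + G(19))*(-1853 + 3870) = ((-15 - 4)² - 2/7)*(-1853 + 3870) = ((-19)² - 2/7)*2017 = (361 - 2/7)*2017 = (2525/7)*2017 = 5092925/7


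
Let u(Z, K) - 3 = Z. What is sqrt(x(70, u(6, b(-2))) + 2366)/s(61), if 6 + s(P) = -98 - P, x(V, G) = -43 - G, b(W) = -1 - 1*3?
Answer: -sqrt(2314)/165 ≈ -0.29154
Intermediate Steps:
b(W) = -4 (b(W) = -1 - 3 = -4)
u(Z, K) = 3 + Z
s(P) = -104 - P (s(P) = -6 + (-98 - P) = -104 - P)
sqrt(x(70, u(6, b(-2))) + 2366)/s(61) = sqrt((-43 - (3 + 6)) + 2366)/(-104 - 1*61) = sqrt((-43 - 1*9) + 2366)/(-104 - 61) = sqrt((-43 - 9) + 2366)/(-165) = sqrt(-52 + 2366)*(-1/165) = sqrt(2314)*(-1/165) = -sqrt(2314)/165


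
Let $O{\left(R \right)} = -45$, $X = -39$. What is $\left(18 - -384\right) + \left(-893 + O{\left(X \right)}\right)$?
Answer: $-536$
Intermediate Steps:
$\left(18 - -384\right) + \left(-893 + O{\left(X \right)}\right) = \left(18 - -384\right) - 938 = \left(18 + 384\right) - 938 = 402 - 938 = -536$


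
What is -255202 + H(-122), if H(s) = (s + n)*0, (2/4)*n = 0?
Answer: -255202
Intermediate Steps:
n = 0 (n = 2*0 = 0)
H(s) = 0 (H(s) = (s + 0)*0 = s*0 = 0)
-255202 + H(-122) = -255202 + 0 = -255202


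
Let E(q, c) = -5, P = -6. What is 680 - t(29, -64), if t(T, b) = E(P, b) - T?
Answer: 714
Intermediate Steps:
t(T, b) = -5 - T
680 - t(29, -64) = 680 - (-5 - 1*29) = 680 - (-5 - 29) = 680 - 1*(-34) = 680 + 34 = 714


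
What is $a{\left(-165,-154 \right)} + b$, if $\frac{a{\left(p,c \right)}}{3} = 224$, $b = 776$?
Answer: $1448$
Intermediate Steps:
$a{\left(p,c \right)} = 672$ ($a{\left(p,c \right)} = 3 \cdot 224 = 672$)
$a{\left(-165,-154 \right)} + b = 672 + 776 = 1448$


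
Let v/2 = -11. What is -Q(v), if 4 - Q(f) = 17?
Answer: 13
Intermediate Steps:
v = -22 (v = 2*(-11) = -22)
Q(f) = -13 (Q(f) = 4 - 1*17 = 4 - 17 = -13)
-Q(v) = -1*(-13) = 13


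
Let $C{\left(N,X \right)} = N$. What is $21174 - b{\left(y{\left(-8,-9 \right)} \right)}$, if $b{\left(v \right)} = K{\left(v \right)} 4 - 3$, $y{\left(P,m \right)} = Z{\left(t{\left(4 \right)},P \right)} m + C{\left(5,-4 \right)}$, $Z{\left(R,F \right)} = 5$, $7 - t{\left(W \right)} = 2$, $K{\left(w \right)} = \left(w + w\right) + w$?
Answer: $21657$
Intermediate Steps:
$K{\left(w \right)} = 3 w$ ($K{\left(w \right)} = 2 w + w = 3 w$)
$t{\left(W \right)} = 5$ ($t{\left(W \right)} = 7 - 2 = 5$)
$y{\left(P,m \right)} = 5 + 5 m$ ($y{\left(P,m \right)} = 5 m + 5 = 5 + 5 m$)
$b{\left(v \right)} = -3 + 12 v$ ($b{\left(v \right)} = 3 v 4 - 3 = 12 v - 3 = -3 + 12 v$)
$21174 - b{\left(y{\left(-8,-9 \right)} \right)} = 21174 - \left(-3 + 12 \left(5 + 5 \left(-9\right)\right)\right) = 21174 - \left(-3 + 12 \left(5 - 45\right)\right) = 21174 - \left(-3 + 12 \left(-40\right)\right) = 21174 - \left(-3 - 480\right) = 21174 - -483 = 21174 + 483 = 21657$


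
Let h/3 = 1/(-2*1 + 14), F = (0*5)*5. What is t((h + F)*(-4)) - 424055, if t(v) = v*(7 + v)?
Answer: -424061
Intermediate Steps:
F = 0 (F = 0*5 = 0)
h = ¼ (h = 3/(-2*1 + 14) = 3/(-2 + 14) = 3/12 = 3*(1/12) = ¼ ≈ 0.25000)
t((h + F)*(-4)) - 424055 = ((¼ + 0)*(-4))*(7 + (¼ + 0)*(-4)) - 424055 = ((¼)*(-4))*(7 + (¼)*(-4)) - 424055 = -(7 - 1) - 424055 = -1*6 - 424055 = -6 - 424055 = -424061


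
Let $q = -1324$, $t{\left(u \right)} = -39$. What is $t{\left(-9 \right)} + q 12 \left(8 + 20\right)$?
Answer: $-444903$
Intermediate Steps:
$t{\left(-9 \right)} + q 12 \left(8 + 20\right) = -39 - 1324 \cdot 12 \left(8 + 20\right) = -39 - 1324 \cdot 12 \cdot 28 = -39 - 444864 = -444903$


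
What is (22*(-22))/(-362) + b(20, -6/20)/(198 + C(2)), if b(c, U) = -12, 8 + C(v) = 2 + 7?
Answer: 45986/36019 ≈ 1.2767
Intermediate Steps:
C(v) = 1 (C(v) = -8 + (2 + 7) = -8 + 9 = 1)
(22*(-22))/(-362) + b(20, -6/20)/(198 + C(2)) = (22*(-22))/(-362) - 12/(198 + 1) = -484*(-1/362) - 12/199 = 242/181 - 12*1/199 = 242/181 - 12/199 = 45986/36019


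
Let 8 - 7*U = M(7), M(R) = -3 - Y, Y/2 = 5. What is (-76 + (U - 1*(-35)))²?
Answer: 1444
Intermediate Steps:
Y = 10 (Y = 2*5 = 10)
M(R) = -13 (M(R) = -3 - 1*10 = -3 - 10 = -13)
U = 3 (U = 8/7 - ⅐*(-13) = 8/7 + 13/7 = 3)
(-76 + (U - 1*(-35)))² = (-76 + (3 - 1*(-35)))² = (-76 + (3 + 35))² = (-76 + 38)² = (-38)² = 1444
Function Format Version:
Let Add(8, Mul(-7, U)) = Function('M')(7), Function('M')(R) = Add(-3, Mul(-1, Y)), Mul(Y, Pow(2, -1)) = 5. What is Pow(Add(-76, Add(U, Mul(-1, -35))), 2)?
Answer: 1444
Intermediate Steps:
Y = 10 (Y = Mul(2, 5) = 10)
Function('M')(R) = -13 (Function('M')(R) = Add(-3, Mul(-1, 10)) = Add(-3, -10) = -13)
U = 3 (U = Add(Rational(8, 7), Mul(Rational(-1, 7), -13)) = Add(Rational(8, 7), Rational(13, 7)) = 3)
Pow(Add(-76, Add(U, Mul(-1, -35))), 2) = Pow(Add(-76, Add(3, Mul(-1, -35))), 2) = Pow(Add(-76, Add(3, 35)), 2) = Pow(Add(-76, 38), 2) = Pow(-38, 2) = 1444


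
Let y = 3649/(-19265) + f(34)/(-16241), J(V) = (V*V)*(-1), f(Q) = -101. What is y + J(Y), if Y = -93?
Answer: -2706181217029/312882865 ≈ -8649.2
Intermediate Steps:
J(V) = -V² (J(V) = V²*(-1) = -V²)
y = -57317644/312882865 (y = 3649/(-19265) - 101/(-16241) = 3649*(-1/19265) - 101*(-1/16241) = -3649/19265 + 101/16241 = -57317644/312882865 ≈ -0.18319)
y + J(Y) = -57317644/312882865 - 1*(-93)² = -57317644/312882865 - 1*8649 = -57317644/312882865 - 8649 = -2706181217029/312882865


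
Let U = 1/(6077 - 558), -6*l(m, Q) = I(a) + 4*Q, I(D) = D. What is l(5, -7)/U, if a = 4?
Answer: 22076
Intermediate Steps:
l(m, Q) = -⅔ - 2*Q/3 (l(m, Q) = -(4 + 4*Q)/6 = -⅔ - 2*Q/3)
U = 1/5519 ≈ 0.00018119
l(5, -7)/U = (-⅔ - ⅔*(-7))/(1/5519) = (-⅔ + 14/3)*5519 = 4*5519 = 22076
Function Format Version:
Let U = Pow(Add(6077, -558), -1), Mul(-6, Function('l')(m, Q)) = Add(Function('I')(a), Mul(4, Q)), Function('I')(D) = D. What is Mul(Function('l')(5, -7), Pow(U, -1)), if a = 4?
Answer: 22076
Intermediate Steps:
Function('l')(m, Q) = Add(Rational(-2, 3), Mul(Rational(-2, 3), Q)) (Function('l')(m, Q) = Mul(Rational(-1, 6), Add(4, Mul(4, Q))) = Add(Rational(-2, 3), Mul(Rational(-2, 3), Q)))
U = Rational(1, 5519) (U = Pow(5519, -1) = Rational(1, 5519) ≈ 0.00018119)
Mul(Function('l')(5, -7), Pow(U, -1)) = Mul(Add(Rational(-2, 3), Mul(Rational(-2, 3), -7)), Pow(Rational(1, 5519), -1)) = Mul(Add(Rational(-2, 3), Rational(14, 3)), 5519) = Mul(4, 5519) = 22076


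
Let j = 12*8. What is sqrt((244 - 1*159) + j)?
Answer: sqrt(181) ≈ 13.454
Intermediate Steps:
j = 96
sqrt((244 - 1*159) + j) = sqrt((244 - 1*159) + 96) = sqrt((244 - 159) + 96) = sqrt(85 + 96) = sqrt(181)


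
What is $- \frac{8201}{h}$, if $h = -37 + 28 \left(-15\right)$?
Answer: $\frac{8201}{457} \approx 17.945$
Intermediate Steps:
$h = -457$ ($h = -37 - 420 = -457$)
$- \frac{8201}{h} = - \frac{8201}{-457} = \left(-8201\right) \left(- \frac{1}{457}\right) = \frac{8201}{457}$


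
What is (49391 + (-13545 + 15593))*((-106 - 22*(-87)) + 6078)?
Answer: 405647954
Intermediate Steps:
(49391 + (-13545 + 15593))*((-106 - 22*(-87)) + 6078) = (49391 + 2048)*((-106 + 1914) + 6078) = 51439*(1808 + 6078) = 51439*7886 = 405647954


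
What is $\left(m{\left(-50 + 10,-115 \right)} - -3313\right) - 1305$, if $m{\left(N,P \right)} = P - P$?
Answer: $2008$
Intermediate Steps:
$m{\left(N,P \right)} = 0$
$\left(m{\left(-50 + 10,-115 \right)} - -3313\right) - 1305 = \left(0 - -3313\right) - 1305 = \left(0 + \left(-3105 + 6418\right)\right) - 1305 = \left(0 + 3313\right) - 1305 = 3313 - 1305 = 2008$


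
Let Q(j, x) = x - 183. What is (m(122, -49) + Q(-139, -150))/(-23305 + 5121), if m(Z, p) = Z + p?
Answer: 65/4546 ≈ 0.014298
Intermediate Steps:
Q(j, x) = -183 + x
(m(122, -49) + Q(-139, -150))/(-23305 + 5121) = ((122 - 49) + (-183 - 150))/(-23305 + 5121) = (73 - 333)/(-18184) = -260*(-1/18184) = 65/4546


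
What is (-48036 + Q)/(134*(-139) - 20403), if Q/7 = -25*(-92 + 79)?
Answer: 45761/39029 ≈ 1.1725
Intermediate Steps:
Q = 2275 (Q = 7*(-25*(-92 + 79)) = 7*(-25*(-13)) = 7*325 = 2275)
(-48036 + Q)/(134*(-139) - 20403) = (-48036 + 2275)/(134*(-139) - 20403) = -45761/(-18626 - 20403) = -45761/(-39029) = -45761*(-1/39029) = 45761/39029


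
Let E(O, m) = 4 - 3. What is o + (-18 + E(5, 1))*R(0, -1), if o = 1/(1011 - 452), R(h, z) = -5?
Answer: 47516/559 ≈ 85.002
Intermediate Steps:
E(O, m) = 1
o = 1/559 ≈ 0.0017889
o + (-18 + E(5, 1))*R(0, -1) = 1/559 + (-18 + 1)*(-5) = 1/559 - 17*(-5) = 1/559 + 85 = 47516/559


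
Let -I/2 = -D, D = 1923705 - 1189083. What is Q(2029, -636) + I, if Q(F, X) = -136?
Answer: 1469108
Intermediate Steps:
D = 734622
I = 1469244 (I = -(-2)*734622 = -2*(-734622) = 1469244)
Q(2029, -636) + I = -136 + 1469244 = 1469108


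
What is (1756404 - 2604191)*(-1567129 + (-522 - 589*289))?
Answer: 1473345289264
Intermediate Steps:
(1756404 - 2604191)*(-1567129 + (-522 - 589*289)) = -847787*(-1567129 + (-522 - 170221)) = -847787*(-1567129 - 170743) = -847787*(-1737872) = 1473345289264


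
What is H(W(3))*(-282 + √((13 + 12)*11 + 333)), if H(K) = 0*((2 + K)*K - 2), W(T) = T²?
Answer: 0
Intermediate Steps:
H(K) = 0 (H(K) = 0*(K*(2 + K) - 2) = 0*(-2 + K*(2 + K)) = 0)
H(W(3))*(-282 + √((13 + 12)*11 + 333)) = 0*(-282 + √((13 + 12)*11 + 333)) = 0*(-282 + √(25*11 + 333)) = 0*(-282 + √(275 + 333)) = 0*(-282 + √608) = 0*(-282 + 4*√38) = 0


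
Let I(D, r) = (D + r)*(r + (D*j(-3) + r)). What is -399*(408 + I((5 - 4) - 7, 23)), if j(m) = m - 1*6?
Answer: -841092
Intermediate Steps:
j(m) = -6 + m (j(m) = m - 6 = -6 + m)
I(D, r) = (D + r)*(-9*D + 2*r) (I(D, r) = (D + r)*(r + (D*(-6 - 3) + r)) = (D + r)*(r + (D*(-9) + r)) = (D + r)*(r + (-9*D + r)) = (D + r)*(r + (r - 9*D)) = (D + r)*(-9*D + 2*r))
-399*(408 + I((5 - 4) - 7, 23)) = -399*(408 + (-9*((5 - 4) - 7)**2 + 2*23**2 - 7*((5 - 4) - 7)*23)) = -399*(408 + (-9*(1 - 7)**2 + 2*529 - 7*(1 - 7)*23)) = -399*(408 + (-9*(-6)**2 + 1058 - 7*(-6)*23)) = -399*(408 + (-9*36 + 1058 + 966)) = -399*(408 + (-324 + 1058 + 966)) = -399*(408 + 1700) = -399*2108 = -841092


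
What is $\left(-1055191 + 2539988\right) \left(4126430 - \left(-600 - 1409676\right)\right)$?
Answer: $8220884458682$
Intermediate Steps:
$\left(-1055191 + 2539988\right) \left(4126430 - \left(-600 - 1409676\right)\right) = 1484797 \left(4126430 - \left(-600 - 1409676\right)\right) = 1484797 \left(4126430 - -1410276\right) = 1484797 \left(4126430 + 1410276\right) = 1484797 \cdot 5536706 = 8220884458682$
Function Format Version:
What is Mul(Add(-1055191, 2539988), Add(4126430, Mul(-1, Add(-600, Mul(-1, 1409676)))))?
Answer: 8220884458682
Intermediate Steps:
Mul(Add(-1055191, 2539988), Add(4126430, Mul(-1, Add(-600, Mul(-1, 1409676))))) = Mul(1484797, Add(4126430, Mul(-1, Add(-600, -1409676)))) = Mul(1484797, Add(4126430, Mul(-1, -1410276))) = Mul(1484797, Add(4126430, 1410276)) = Mul(1484797, 5536706) = 8220884458682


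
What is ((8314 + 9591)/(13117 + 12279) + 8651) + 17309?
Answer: 659298065/25396 ≈ 25961.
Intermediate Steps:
((8314 + 9591)/(13117 + 12279) + 8651) + 17309 = (17905/25396 + 8651) + 17309 = 219718701/25396 + 17309 = 659298065/25396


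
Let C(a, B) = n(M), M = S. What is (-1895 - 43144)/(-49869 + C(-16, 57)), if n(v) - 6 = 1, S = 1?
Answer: 45039/49862 ≈ 0.90327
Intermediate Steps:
M = 1
n(v) = 7 (n(v) = 6 + 1 = 7)
C(a, B) = 7
(-1895 - 43144)/(-49869 + C(-16, 57)) = (-1895 - 43144)/(-49869 + 7) = -45039/(-49862) = -45039*(-1/49862) = 45039/49862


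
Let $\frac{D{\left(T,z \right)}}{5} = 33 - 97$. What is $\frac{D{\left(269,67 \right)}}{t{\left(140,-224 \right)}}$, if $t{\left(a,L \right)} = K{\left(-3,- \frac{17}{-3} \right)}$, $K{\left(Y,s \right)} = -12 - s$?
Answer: $\frac{960}{53} \approx 18.113$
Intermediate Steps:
$D{\left(T,z \right)} = -320$ ($D{\left(T,z \right)} = 5 \left(33 - 97\right) = 5 \left(-64\right) = -320$)
$t{\left(a,L \right)} = - \frac{53}{3}$ ($t{\left(a,L \right)} = -12 - - \frac{17}{-3} = -12 - \left(-17\right) \left(- \frac{1}{3}\right) = -12 - \frac{17}{3} = - \frac{53}{3}$)
$\frac{D{\left(269,67 \right)}}{t{\left(140,-224 \right)}} = - \frac{320}{- \frac{53}{3}} = \left(-320\right) \left(- \frac{3}{53}\right) = \frac{960}{53}$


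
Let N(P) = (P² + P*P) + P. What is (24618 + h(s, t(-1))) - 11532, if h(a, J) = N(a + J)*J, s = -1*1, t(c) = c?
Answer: 13080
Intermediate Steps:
N(P) = P + 2*P² (N(P) = (P² + P²) + P = 2*P² + P = P + 2*P²)
s = -1
h(a, J) = J*(J + a)*(1 + 2*J + 2*a) (h(a, J) = ((a + J)*(1 + 2*(a + J)))*J = ((J + a)*(1 + 2*(J + a)))*J = ((J + a)*(1 + (2*J + 2*a)))*J = ((J + a)*(1 + 2*J + 2*a))*J = J*(J + a)*(1 + 2*J + 2*a))
(24618 + h(s, t(-1))) - 11532 = (24618 - (-1 - 1)*(1 + 2*(-1) + 2*(-1))) - 11532 = (24618 - 1*(-2)*(1 - 2 - 2)) - 11532 = (24618 - 1*(-2)*(-3)) - 11532 = (24618 - 6) - 11532 = 24612 - 11532 = 13080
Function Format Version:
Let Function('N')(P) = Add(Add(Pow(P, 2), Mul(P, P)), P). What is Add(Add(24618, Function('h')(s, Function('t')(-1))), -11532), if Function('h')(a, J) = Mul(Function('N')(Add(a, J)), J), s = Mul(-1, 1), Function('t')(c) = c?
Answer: 13080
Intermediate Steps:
Function('N')(P) = Add(P, Mul(2, Pow(P, 2))) (Function('N')(P) = Add(Add(Pow(P, 2), Pow(P, 2)), P) = Add(Mul(2, Pow(P, 2)), P) = Add(P, Mul(2, Pow(P, 2))))
s = -1
Function('h')(a, J) = Mul(J, Add(J, a), Add(1, Mul(2, J), Mul(2, a))) (Function('h')(a, J) = Mul(Mul(Add(a, J), Add(1, Mul(2, Add(a, J)))), J) = Mul(Mul(Add(J, a), Add(1, Mul(2, Add(J, a)))), J) = Mul(Mul(Add(J, a), Add(1, Add(Mul(2, J), Mul(2, a)))), J) = Mul(Mul(Add(J, a), Add(1, Mul(2, J), Mul(2, a))), J) = Mul(J, Add(J, a), Add(1, Mul(2, J), Mul(2, a))))
Add(Add(24618, Function('h')(s, Function('t')(-1))), -11532) = Add(Add(24618, Mul(-1, Add(-1, -1), Add(1, Mul(2, -1), Mul(2, -1)))), -11532) = Add(Add(24618, Mul(-1, -2, Add(1, -2, -2))), -11532) = Add(Add(24618, Mul(-1, -2, -3)), -11532) = Add(Add(24618, -6), -11532) = Add(24612, -11532) = 13080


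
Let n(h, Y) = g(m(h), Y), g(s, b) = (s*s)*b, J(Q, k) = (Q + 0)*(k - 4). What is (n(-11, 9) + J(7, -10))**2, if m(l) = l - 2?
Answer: 2024929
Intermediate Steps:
m(l) = -2 + l
J(Q, k) = Q*(-4 + k)
g(s, b) = b*s**2 (g(s, b) = s**2*b = b*s**2)
n(h, Y) = Y*(-2 + h)**2
(n(-11, 9) + J(7, -10))**2 = (9*(-2 - 11)**2 + 7*(-4 - 10))**2 = (9*(-13)**2 + 7*(-14))**2 = (9*169 - 98)**2 = (1521 - 98)**2 = 1423**2 = 2024929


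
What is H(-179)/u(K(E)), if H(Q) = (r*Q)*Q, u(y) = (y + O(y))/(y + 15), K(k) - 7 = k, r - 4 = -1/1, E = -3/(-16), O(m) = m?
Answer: 6824733/46 ≈ 1.4836e+5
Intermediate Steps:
E = 3/16 (E = -3*(-1/16) = 3/16 ≈ 0.18750)
r = 3 (r = 4 - 1/1 = 4 - 1*1 = 4 - 1 = 3)
K(k) = 7 + k
u(y) = 2*y/(15 + y) (u(y) = (y + y)/(y + 15) = (2*y)/(15 + y) = 2*y/(15 + y))
H(Q) = 3*Q² (H(Q) = (3*Q)*Q = 3*Q²)
H(-179)/u(K(E)) = (3*(-179)²)/((2*(7 + 3/16)/(15 + (7 + 3/16)))) = (3*32041)/((2*(115/16)/(15 + 115/16))) = 96123/((2*(115/16)/(355/16))) = 96123/((2*(115/16)*(16/355))) = 96123/(46/71) = 96123*(71/46) = 6824733/46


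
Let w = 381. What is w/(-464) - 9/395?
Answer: -154671/183280 ≈ -0.84391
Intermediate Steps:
w/(-464) - 9/395 = 381/(-464) - 9/395 = 381*(-1/464) - 9*1/395 = -381/464 - 9/395 = -154671/183280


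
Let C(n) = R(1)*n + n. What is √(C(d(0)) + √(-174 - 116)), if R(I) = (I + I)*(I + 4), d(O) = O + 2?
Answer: √(22 + I*√290) ≈ 4.991 + 1.706*I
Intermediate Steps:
d(O) = 2 + O
R(I) = 2*I*(4 + I) (R(I) = (2*I)*(4 + I) = 2*I*(4 + I))
C(n) = 11*n (C(n) = (2*1*(4 + 1))*n + n = (2*1*5)*n + n = 10*n + n = 11*n)
√(C(d(0)) + √(-174 - 116)) = √(11*(2 + 0) + √(-174 - 116)) = √(11*2 + √(-290)) = √(22 + I*√290)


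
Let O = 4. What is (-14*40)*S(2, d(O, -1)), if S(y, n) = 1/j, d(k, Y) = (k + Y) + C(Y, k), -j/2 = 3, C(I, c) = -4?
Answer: 280/3 ≈ 93.333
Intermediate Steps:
j = -6 (j = -2*3 = -6)
d(k, Y) = -4 + Y + k (d(k, Y) = (k + Y) - 4 = (Y + k) - 4 = -4 + Y + k)
S(y, n) = -⅙ (S(y, n) = 1/(-6) = -⅙)
(-14*40)*S(2, d(O, -1)) = -14*40*(-⅙) = -560*(-⅙) = 280/3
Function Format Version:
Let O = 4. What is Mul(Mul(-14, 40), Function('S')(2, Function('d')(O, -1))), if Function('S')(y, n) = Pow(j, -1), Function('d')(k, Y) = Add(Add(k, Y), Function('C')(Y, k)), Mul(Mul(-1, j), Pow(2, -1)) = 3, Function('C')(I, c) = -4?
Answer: Rational(280, 3) ≈ 93.333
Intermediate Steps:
j = -6 (j = Mul(-2, 3) = -6)
Function('d')(k, Y) = Add(-4, Y, k) (Function('d')(k, Y) = Add(Add(k, Y), -4) = Add(Add(Y, k), -4) = Add(-4, Y, k))
Function('S')(y, n) = Rational(-1, 6) (Function('S')(y, n) = Pow(-6, -1) = Rational(-1, 6))
Mul(Mul(-14, 40), Function('S')(2, Function('d')(O, -1))) = Mul(Mul(-14, 40), Rational(-1, 6)) = Mul(-560, Rational(-1, 6)) = Rational(280, 3)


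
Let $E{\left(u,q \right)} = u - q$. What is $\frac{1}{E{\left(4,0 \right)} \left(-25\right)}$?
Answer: $- \frac{1}{100} \approx -0.01$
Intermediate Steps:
$\frac{1}{E{\left(4,0 \right)} \left(-25\right)} = \frac{1}{\left(4 - 0\right) \left(-25\right)} = \frac{1}{\left(4 + 0\right) \left(-25\right)} = \frac{1}{4 \left(-25\right)} = \frac{1}{-100} = - \frac{1}{100}$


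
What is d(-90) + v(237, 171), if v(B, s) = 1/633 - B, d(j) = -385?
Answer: -393725/633 ≈ -622.00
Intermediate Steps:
v(B, s) = 1/633 - B
d(-90) + v(237, 171) = -385 + (1/633 - 1*237) = -385 + (1/633 - 237) = -385 - 150020/633 = -393725/633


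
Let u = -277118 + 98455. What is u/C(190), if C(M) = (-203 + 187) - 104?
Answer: 178663/120 ≈ 1488.9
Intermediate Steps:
u = -178663
C(M) = -120 (C(M) = -16 - 104 = -120)
u/C(190) = -178663/(-120) = -178663*(-1/120) = 178663/120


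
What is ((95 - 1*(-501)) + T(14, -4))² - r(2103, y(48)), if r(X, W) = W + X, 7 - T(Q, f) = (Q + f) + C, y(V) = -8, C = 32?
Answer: 312626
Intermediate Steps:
T(Q, f) = -25 - Q - f (T(Q, f) = 7 - ((Q + f) + 32) = 7 - (32 + Q + f) = 7 + (-32 - Q - f) = -25 - Q - f)
((95 - 1*(-501)) + T(14, -4))² - r(2103, y(48)) = ((95 - 1*(-501)) + (-25 - 1*14 - 1*(-4)))² - (-8 + 2103) = ((95 + 501) + (-25 - 14 + 4))² - 1*2095 = (596 - 35)² - 2095 = 561² - 2095 = 314721 - 2095 = 312626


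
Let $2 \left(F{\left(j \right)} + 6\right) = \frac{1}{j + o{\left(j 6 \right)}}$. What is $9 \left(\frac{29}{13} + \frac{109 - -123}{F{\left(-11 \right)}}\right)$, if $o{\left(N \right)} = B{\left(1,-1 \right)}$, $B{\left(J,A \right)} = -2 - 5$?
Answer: $- \frac{920547}{2821} \approx -326.32$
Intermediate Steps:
$B{\left(J,A \right)} = -7$
$o{\left(N \right)} = -7$
$F{\left(j \right)} = -6 + \frac{1}{2 \left(-7 + j\right)}$ ($F{\left(j \right)} = -6 + \frac{1}{2 \left(j - 7\right)} = -6 + \frac{1}{2 \left(-7 + j\right)}$)
$9 \left(\frac{29}{13} + \frac{109 - -123}{F{\left(-11 \right)}}\right) = 9 \left(\frac{29}{13} + \frac{109 - -123}{\frac{1}{2} \frac{1}{-7 - 11} \left(85 - -132\right)}\right) = 9 \left(29 \cdot \frac{1}{13} + \frac{109 + 123}{\frac{1}{2} \frac{1}{-18} \left(85 + 132\right)}\right) = 9 \left(\frac{29}{13} + \frac{232}{\frac{1}{2} \left(- \frac{1}{18}\right) 217}\right) = 9 \left(\frac{29}{13} + \frac{232}{- \frac{217}{36}}\right) = 9 \left(\frac{29}{13} + 232 \left(- \frac{36}{217}\right)\right) = 9 \left(\frac{29}{13} - \frac{8352}{217}\right) = 9 \left(- \frac{102283}{2821}\right) = - \frac{920547}{2821}$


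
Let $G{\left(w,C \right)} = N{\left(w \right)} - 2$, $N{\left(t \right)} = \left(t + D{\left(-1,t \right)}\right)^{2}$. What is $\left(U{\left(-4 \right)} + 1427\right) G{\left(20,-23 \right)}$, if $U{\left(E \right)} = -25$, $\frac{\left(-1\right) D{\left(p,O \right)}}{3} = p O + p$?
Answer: $9655574$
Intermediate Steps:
$D{\left(p,O \right)} = - 3 p - 3 O p$ ($D{\left(p,O \right)} = - 3 \left(p O + p\right) = - 3 \left(O p + p\right) = - 3 \left(p + O p\right) = - 3 p - 3 O p$)
$N{\left(t \right)} = \left(3 + 4 t\right)^{2}$ ($N{\left(t \right)} = \left(t - - 3 \left(1 + t\right)\right)^{2} = \left(t + \left(3 + 3 t\right)\right)^{2} = \left(3 + 4 t\right)^{2}$)
$G{\left(w,C \right)} = -2 + \left(3 + 4 w\right)^{2}$ ($G{\left(w,C \right)} = \left(3 + 4 w\right)^{2} - 2 = -2 + \left(3 + 4 w\right)^{2}$)
$\left(U{\left(-4 \right)} + 1427\right) G{\left(20,-23 \right)} = \left(-25 + 1427\right) \left(-2 + \left(3 + 4 \cdot 20\right)^{2}\right) = 1402 \left(-2 + \left(3 + 80\right)^{2}\right) = 1402 \left(-2 + 83^{2}\right) = 1402 \left(-2 + 6889\right) = 1402 \cdot 6887 = 9655574$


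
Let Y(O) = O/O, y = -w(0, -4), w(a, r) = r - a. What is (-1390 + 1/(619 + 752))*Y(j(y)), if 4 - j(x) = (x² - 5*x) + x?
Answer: -1905689/1371 ≈ -1390.0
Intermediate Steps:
y = 4 (y = -(-4 - 1*0) = -(-4 + 0) = -1*(-4) = 4)
j(x) = 4 - x² + 4*x (j(x) = 4 - ((x² - 5*x) + x) = 4 - (x² - 4*x) = 4 + (-x² + 4*x) = 4 - x² + 4*x)
Y(O) = 1
(-1390 + 1/(619 + 752))*Y(j(y)) = (-1390 + 1/(619 + 752))*1 = (-1390 + 1/1371)*1 = -1905689/1371*1 = -1905689/1371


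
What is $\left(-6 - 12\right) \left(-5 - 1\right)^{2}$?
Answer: $-648$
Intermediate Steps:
$\left(-6 - 12\right) \left(-5 - 1\right)^{2} = - 18 \left(-6\right)^{2} = \left(-18\right) 36 = -648$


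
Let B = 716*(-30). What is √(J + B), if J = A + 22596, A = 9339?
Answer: √10455 ≈ 102.25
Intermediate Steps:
J = 31935 (J = 9339 + 22596 = 31935)
B = -21480
√(J + B) = √(31935 - 21480) = √10455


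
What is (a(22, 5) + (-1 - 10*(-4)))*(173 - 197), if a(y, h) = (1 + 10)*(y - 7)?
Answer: -4896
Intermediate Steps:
a(y, h) = -77 + 11*y (a(y, h) = 11*(-7 + y) = -77 + 11*y)
(a(22, 5) + (-1 - 10*(-4)))*(173 - 197) = ((-77 + 11*22) + (-1 - 10*(-4)))*(173 - 197) = ((-77 + 242) + (-1 + 40))*(-24) = (165 + 39)*(-24) = 204*(-24) = -4896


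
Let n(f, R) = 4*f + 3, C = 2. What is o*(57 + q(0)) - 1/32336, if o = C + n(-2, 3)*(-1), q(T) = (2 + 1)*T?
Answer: 12902063/32336 ≈ 399.00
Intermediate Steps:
n(f, R) = 3 + 4*f
q(T) = 3*T
o = 7 (o = 2 + (3 + 4*(-2))*(-1) = 2 + (3 - 8)*(-1) = 2 - 5*(-1) = 2 + 5 = 7)
o*(57 + q(0)) - 1/32336 = 7*(57 + 3*0) - 1/32336 = 7*(57 + 0) - 1*1/32336 = 7*57 - 1/32336 = 399 - 1/32336 = 12902063/32336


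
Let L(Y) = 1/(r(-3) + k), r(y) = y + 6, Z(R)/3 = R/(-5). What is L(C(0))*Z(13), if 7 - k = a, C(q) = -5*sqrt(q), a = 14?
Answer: 39/20 ≈ 1.9500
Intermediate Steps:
Z(R) = -3*R/5 (Z(R) = 3*(R/(-5)) = 3*(R*(-1/5)) = 3*(-R/5) = -3*R/5)
r(y) = 6 + y
k = -7 (k = 7 - 1*14 = 7 - 14 = -7)
L(Y) = -1/4 (L(Y) = 1/((6 - 3) - 7) = 1/(3 - 7) = 1/(-4) = -1/4)
L(C(0))*Z(13) = -(-3)*13/20 = -1/4*(-39/5) = 39/20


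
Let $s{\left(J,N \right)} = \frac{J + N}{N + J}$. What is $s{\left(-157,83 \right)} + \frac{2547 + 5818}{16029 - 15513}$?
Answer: $\frac{8881}{516} \approx 17.211$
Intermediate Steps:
$s{\left(J,N \right)} = 1$ ($s{\left(J,N \right)} = \frac{J + N}{J + N} = 1$)
$s{\left(-157,83 \right)} + \frac{2547 + 5818}{16029 - 15513} = 1 + \frac{2547 + 5818}{16029 - 15513} = 1 + \frac{8365}{516} = \frac{8881}{516}$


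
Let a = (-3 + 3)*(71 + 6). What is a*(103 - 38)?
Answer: 0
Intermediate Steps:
a = 0 (a = 0*77 = 0)
a*(103 - 38) = 0*(103 - 38) = 0*65 = 0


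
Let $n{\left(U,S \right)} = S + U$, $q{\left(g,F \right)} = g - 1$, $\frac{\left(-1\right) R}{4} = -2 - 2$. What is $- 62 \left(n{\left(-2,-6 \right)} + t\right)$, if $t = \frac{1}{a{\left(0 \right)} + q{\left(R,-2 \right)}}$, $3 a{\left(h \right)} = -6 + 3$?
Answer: $\frac{3441}{7} \approx 491.57$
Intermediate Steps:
$R = 16$ ($R = - 4 \left(-2 - 2\right) = \left(-4\right) \left(-4\right) = 16$)
$q{\left(g,F \right)} = -1 + g$
$a{\left(h \right)} = -1$ ($a{\left(h \right)} = \frac{-6 + 3}{3} = \frac{1}{3} \left(-3\right) = -1$)
$t = \frac{1}{14}$ ($t = \frac{1}{-1 + \left(-1 + 16\right)} = \frac{1}{-1 + 15} = \frac{1}{14} \approx 0.071429$)
$- 62 \left(n{\left(-2,-6 \right)} + t\right) = - 62 \left(\left(-6 - 2\right) + \frac{1}{14}\right) = - 62 \left(-8 + \frac{1}{14}\right) = \left(-62\right) \left(- \frac{111}{14}\right) = \frac{3441}{7}$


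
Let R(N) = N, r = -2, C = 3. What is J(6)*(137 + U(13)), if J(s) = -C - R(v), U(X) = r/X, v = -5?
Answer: 3558/13 ≈ 273.69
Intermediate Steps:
U(X) = -2/X
J(s) = 2 (J(s) = -1*3 - 1*(-5) = -3 + 5 = 2)
J(6)*(137 + U(13)) = 2*(137 - 2/13) = 2*(1779/13) = 3558/13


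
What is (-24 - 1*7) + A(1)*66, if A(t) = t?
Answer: 35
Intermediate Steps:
(-24 - 1*7) + A(1)*66 = (-24 - 1*7) + 1*66 = (-24 - 7) + 66 = -31 + 66 = 35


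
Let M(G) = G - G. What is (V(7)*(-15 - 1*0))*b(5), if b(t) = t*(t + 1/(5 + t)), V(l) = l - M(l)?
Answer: -5355/2 ≈ -2677.5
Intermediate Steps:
M(G) = 0
V(l) = l (V(l) = l - 1*0 = l + 0 = l)
(V(7)*(-15 - 1*0))*b(5) = (7*(-15 - 1*0))*(5*(1 + 5² + 5*5)/(5 + 5)) = (7*(-15 + 0))*(5*(1 + 25 + 25)/10) = (7*(-15))*(5*(⅒)*51) = -105*51/2 = -5355/2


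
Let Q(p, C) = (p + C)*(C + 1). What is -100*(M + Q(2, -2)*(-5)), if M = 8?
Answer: -800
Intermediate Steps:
Q(p, C) = (1 + C)*(C + p) (Q(p, C) = (C + p)*(1 + C) = (1 + C)*(C + p))
-100*(M + Q(2, -2)*(-5)) = -100*(8 + (-2 + 2 + (-2)² - 2*2)*(-5)) = -100*(8 + (-2 + 2 + 4 - 4)*(-5)) = -100*(8 + 0*(-5)) = -100*(8 + 0) = -100*8 = -800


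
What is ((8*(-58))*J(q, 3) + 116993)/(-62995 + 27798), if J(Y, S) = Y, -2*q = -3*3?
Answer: -114905/35197 ≈ -3.2646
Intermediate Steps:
q = 9/2 (q = -(-3)*3/2 = -1/2*(-9) = 9/2 ≈ 4.5000)
((8*(-58))*J(q, 3) + 116993)/(-62995 + 27798) = ((8*(-58))*(9/2) + 116993)/(-62995 + 27798) = (-464*9/2 + 116993)/(-35197) = (-2088 + 116993)*(-1/35197) = 114905*(-1/35197) = -114905/35197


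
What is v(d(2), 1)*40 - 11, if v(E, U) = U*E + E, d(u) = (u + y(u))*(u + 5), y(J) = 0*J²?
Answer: 1109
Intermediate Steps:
y(J) = 0
d(u) = u*(5 + u) (d(u) = (u + 0)*(u + 5) = u*(5 + u))
v(E, U) = E + E*U (v(E, U) = E*U + E = E + E*U)
v(d(2), 1)*40 - 11 = ((2*(5 + 2))*(1 + 1))*40 - 11 = ((2*7)*2)*40 - 11 = (14*2)*40 - 11 = 28*40 - 11 = 1120 - 11 = 1109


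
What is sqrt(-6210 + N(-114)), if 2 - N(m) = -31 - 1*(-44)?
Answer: I*sqrt(6221) ≈ 78.873*I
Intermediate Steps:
N(m) = -11 (N(m) = 2 - (-31 - 1*(-44)) = 2 - (-31 + 44) = 2 - 1*13 = 2 - 13 = -11)
sqrt(-6210 + N(-114)) = sqrt(-6210 - 11) = sqrt(-6221) = I*sqrt(6221)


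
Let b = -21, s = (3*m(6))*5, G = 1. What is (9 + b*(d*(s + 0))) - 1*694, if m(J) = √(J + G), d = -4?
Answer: -685 + 1260*√7 ≈ 2648.6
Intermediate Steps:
m(J) = √(1 + J) (m(J) = √(J + 1) = √(1 + J))
s = 15*√7 (s = (3*√(1 + 6))*5 = (3*√7)*5 = 15*√7 ≈ 39.686)
(9 + b*(d*(s + 0))) - 1*694 = (9 - (-84)*(15*√7 + 0)) - 1*694 = (9 - (-84)*15*√7) - 694 = (9 - (-1260)*√7) - 694 = (9 + 1260*√7) - 694 = -685 + 1260*√7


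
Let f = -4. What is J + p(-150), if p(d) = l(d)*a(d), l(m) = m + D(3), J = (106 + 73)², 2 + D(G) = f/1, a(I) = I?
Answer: 55441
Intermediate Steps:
D(G) = -6 (D(G) = -2 - 4/1 = -2 - 4*1 = -2 - 4 = -6)
J = 32041 (J = 179² = 32041)
l(m) = -6 + m (l(m) = m - 6 = -6 + m)
p(d) = d*(-6 + d) (p(d) = (-6 + d)*d = d*(-6 + d))
J + p(-150) = 32041 - 150*(-6 - 150) = 32041 - 150*(-156) = 32041 + 23400 = 55441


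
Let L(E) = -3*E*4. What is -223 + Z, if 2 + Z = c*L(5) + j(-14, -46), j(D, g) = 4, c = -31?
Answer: 1639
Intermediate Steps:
L(E) = -12*E
Z = 1862 (Z = -2 + (-(-372)*5 + 4) = -2 + (-31*(-60) + 4) = -2 + (1860 + 4) = -2 + 1864 = 1862)
-223 + Z = -223 + 1862 = 1639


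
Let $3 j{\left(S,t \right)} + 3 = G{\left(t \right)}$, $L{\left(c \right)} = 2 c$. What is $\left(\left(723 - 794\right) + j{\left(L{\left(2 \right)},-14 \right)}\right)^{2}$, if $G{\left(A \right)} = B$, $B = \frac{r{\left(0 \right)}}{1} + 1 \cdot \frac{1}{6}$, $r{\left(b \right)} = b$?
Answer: $\frac{1677025}{324} \approx 5176.0$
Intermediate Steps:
$B = \frac{1}{6}$ ($B = \frac{0}{1} + 1 \cdot \frac{1}{6} = 0 \cdot 1 + 1 \cdot \frac{1}{6} = 0 + \frac{1}{6} = \frac{1}{6} \approx 0.16667$)
$G{\left(A \right)} = \frac{1}{6}$
$j{\left(S,t \right)} = - \frac{17}{18}$ ($j{\left(S,t \right)} = -1 + \frac{1}{3} \cdot \frac{1}{6} = -1 + \frac{1}{18} = - \frac{17}{18}$)
$\left(\left(723 - 794\right) + j{\left(L{\left(2 \right)},-14 \right)}\right)^{2} = \left(\left(723 - 794\right) - \frac{17}{18}\right)^{2} = \left(-71 - \frac{17}{18}\right)^{2} = \left(- \frac{1295}{18}\right)^{2} = \frac{1677025}{324}$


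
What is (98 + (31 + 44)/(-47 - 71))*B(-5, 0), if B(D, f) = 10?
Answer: 57445/59 ≈ 973.64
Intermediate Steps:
(98 + (31 + 44)/(-47 - 71))*B(-5, 0) = (98 + (31 + 44)/(-47 - 71))*10 = (98 + 75/(-118))*10 = (98 + 75*(-1/118))*10 = (98 - 75/118)*10 = (11489/118)*10 = 57445/59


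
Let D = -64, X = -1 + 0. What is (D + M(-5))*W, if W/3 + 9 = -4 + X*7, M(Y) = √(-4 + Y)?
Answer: 3840 - 180*I ≈ 3840.0 - 180.0*I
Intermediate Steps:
X = -1
W = -60 (W = -27 + 3*(-4 - 1*7) = -27 + 3*(-4 - 7) = -27 + 3*(-11) = -27 - 33 = -60)
(D + M(-5))*W = (-64 + √(-4 - 5))*(-60) = (-64 + √(-9))*(-60) = (-64 + 3*I)*(-60) = 3840 - 180*I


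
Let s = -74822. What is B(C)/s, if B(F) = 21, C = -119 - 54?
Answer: -21/74822 ≈ -0.00028067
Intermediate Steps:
C = -173
B(C)/s = 21/(-74822) = 21*(-1/74822) = -21/74822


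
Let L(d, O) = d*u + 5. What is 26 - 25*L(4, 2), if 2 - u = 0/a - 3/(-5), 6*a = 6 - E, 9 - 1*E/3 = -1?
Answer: -239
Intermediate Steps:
E = 30 (E = 27 - 3*(-1) = 27 + 3 = 30)
a = -4 (a = (6 - 1*30)/6 = (6 - 30)/6 = (1/6)*(-24) = -4)
u = 7/5 (u = 2 - (0/(-4) - 3/(-5)) = 2 - (0*(-1/4) - 3*(-1/5)) = 2 - (0 + 3/5) = 2 - 1*3/5 = 2 - 3/5 = 7/5 ≈ 1.4000)
L(d, O) = 5 + 7*d/5 (L(d, O) = d*(7/5) + 5 = 7*d/5 + 5 = 5 + 7*d/5)
26 - 25*L(4, 2) = 26 - 25*(5 + (7/5)*4) = 26 - 25*(5 + 28/5) = 26 - 25*53/5 = 26 - 265 = -239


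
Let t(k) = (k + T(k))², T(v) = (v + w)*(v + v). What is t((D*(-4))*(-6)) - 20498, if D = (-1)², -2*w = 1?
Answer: 1306606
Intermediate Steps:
w = -½ (w = -½*1 = -½ ≈ -0.50000)
D = 1
T(v) = 2*v*(-½ + v) (T(v) = (v - ½)*(v + v) = (-½ + v)*(2*v) = 2*v*(-½ + v))
t(k) = (k + k*(-1 + 2*k))²
t((D*(-4))*(-6)) - 20498 = 4*((1*(-4))*(-6))⁴ - 20498 = 4*(-4*(-6))⁴ - 20498 = 4*24⁴ - 20498 = 4*331776 - 20498 = 1327104 - 20498 = 1306606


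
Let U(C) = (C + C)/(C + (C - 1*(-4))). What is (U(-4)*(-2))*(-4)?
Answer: 16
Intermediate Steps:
U(C) = 2*C/(4 + 2*C) (U(C) = (2*C)/(C + (C + 4)) = (2*C)/(C + (4 + C)) = (2*C)/(4 + 2*C) = 2*C/(4 + 2*C))
(U(-4)*(-2))*(-4) = (-4/(2 - 4)*(-2))*(-4) = (-4/(-2)*(-2))*(-4) = (-4*(-½)*(-2))*(-4) = (2*(-2))*(-4) = -4*(-4) = 16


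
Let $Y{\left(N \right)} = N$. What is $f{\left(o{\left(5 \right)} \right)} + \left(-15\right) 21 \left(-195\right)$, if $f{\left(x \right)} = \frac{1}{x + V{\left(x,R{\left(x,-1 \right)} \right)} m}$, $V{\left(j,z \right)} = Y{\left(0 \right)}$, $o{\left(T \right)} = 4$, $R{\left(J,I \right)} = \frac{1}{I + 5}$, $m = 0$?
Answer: $\frac{245701}{4} \approx 61425.0$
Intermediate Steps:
$R{\left(J,I \right)} = \frac{1}{5 + I}$
$V{\left(j,z \right)} = 0$
$f{\left(x \right)} = \frac{1}{x}$ ($f{\left(x \right)} = \frac{1}{x + 0 \cdot 0} = \frac{1}{x + 0} = \frac{1}{x}$)
$f{\left(o{\left(5 \right)} \right)} + \left(-15\right) 21 \left(-195\right) = \frac{1}{4} + \left(-15\right) 21 \left(-195\right) = \frac{1}{4} - -61425 = \frac{1}{4} + 61425 = \frac{245701}{4}$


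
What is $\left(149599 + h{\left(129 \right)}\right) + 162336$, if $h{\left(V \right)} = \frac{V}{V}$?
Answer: $311936$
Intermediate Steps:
$h{\left(V \right)} = 1$
$\left(149599 + h{\left(129 \right)}\right) + 162336 = \left(149599 + 1\right) + 162336 = 149600 + 162336 = 311936$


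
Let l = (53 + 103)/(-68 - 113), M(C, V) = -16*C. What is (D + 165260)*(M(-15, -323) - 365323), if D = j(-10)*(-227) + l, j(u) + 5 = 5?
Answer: -10920327648032/181 ≈ -6.0333e+10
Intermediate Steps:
j(u) = 0 (j(u) = -5 + 5 = 0)
l = -156/181 (l = 156/(-181) = 156*(-1/181) = -156/181 ≈ -0.86188)
D = -156/181 (D = 0*(-227) - 156/181 = 0 - 156/181 = -156/181 ≈ -0.86188)
(D + 165260)*(M(-15, -323) - 365323) = (-156/181 + 165260)*(-16*(-15) - 365323) = 29911904*(240 - 365323)/181 = (29911904/181)*(-365083) = -10920327648032/181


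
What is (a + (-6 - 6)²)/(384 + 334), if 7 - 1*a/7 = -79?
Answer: 373/359 ≈ 1.0390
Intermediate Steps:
a = 602 (a = 49 - 7*(-79) = 49 + 553 = 602)
(a + (-6 - 6)²)/(384 + 334) = (602 + (-6 - 6)²)/(384 + 334) = (602 + (-12)²)/718 = (602 + 144)*(1/718) = 746*(1/718) = 373/359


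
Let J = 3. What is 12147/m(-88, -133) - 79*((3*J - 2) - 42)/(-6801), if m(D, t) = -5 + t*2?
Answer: -83361062/1843071 ≈ -45.229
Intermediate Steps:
m(D, t) = -5 + 2*t
12147/m(-88, -133) - 79*((3*J - 2) - 42)/(-6801) = 12147/(-5 + 2*(-133)) - 79*((3*3 - 2) - 42)/(-6801) = 12147/(-5 - 266) - 79*((9 - 2) - 42)*(-1/6801) = 12147/(-271) - 79*(7 - 42)*(-1/6801) = 12147*(-1/271) - 79*(-35)*(-1/6801) = -12147/271 + 2765*(-1/6801) = -12147/271 - 2765/6801 = -83361062/1843071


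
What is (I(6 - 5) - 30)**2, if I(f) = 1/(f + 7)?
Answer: 57121/64 ≈ 892.52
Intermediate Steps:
I(f) = 1/(7 + f)
(I(6 - 5) - 30)**2 = (1/(7 + (6 - 5)) - 30)**2 = (1/(7 + 1) - 30)**2 = (1/8 - 30)**2 = (-239/8)**2 = 57121/64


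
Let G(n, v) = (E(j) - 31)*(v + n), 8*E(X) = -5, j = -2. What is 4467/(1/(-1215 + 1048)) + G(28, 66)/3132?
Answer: -9345762083/12528 ≈ -7.4599e+5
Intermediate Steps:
E(X) = -5/8 (E(X) = (1/8)*(-5) = -5/8)
G(n, v) = -253*n/8 - 253*v/8 (G(n, v) = (-5/8 - 31)*(v + n) = -253*(n + v)/8 = -253*n/8 - 253*v/8)
4467/(1/(-1215 + 1048)) + G(28, 66)/3132 = 4467/(1/(-1215 + 1048)) + (-253/8*28 - 253/8*66)/3132 = 4467/(1/(-167)) + (-1771/2 - 8349/4)*(1/3132) = 4467/(-1/167) - 11891/4*1/3132 = 4467*(-167) - 11891/12528 = -745989 - 11891/12528 = -9345762083/12528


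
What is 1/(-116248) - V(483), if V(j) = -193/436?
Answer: 5608857/12671032 ≈ 0.44265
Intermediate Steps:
V(j) = -193/436 (V(j) = -193*1/436 = -193/436)
1/(-116248) - V(483) = 1/(-116248) - 1*(-193/436) = -1/116248 + 193/436 = 5608857/12671032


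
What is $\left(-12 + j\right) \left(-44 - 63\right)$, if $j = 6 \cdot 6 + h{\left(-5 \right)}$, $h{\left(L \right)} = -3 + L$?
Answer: $-1712$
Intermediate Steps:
$j = 28$ ($j = 6 \cdot 6 - 8 = 36 - 8 = 28$)
$\left(-12 + j\right) \left(-44 - 63\right) = \left(-12 + 28\right) \left(-44 - 63\right) = 16 \left(-44 - 63\right) = 16 \left(-107\right) = -1712$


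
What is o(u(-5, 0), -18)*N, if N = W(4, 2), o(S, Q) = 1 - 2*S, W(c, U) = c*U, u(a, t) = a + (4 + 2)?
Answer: -8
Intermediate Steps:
u(a, t) = 6 + a (u(a, t) = a + 6 = 6 + a)
W(c, U) = U*c
N = 8 (N = 2*4 = 8)
o(u(-5, 0), -18)*N = (1 - 2*(6 - 5))*8 = (1 - 2*1)*8 = (1 - 2)*8 = -1*8 = -8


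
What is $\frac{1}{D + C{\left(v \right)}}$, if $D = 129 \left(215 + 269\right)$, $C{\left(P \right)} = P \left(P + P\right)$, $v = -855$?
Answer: $\frac{1}{1524486} \approx 6.5596 \cdot 10^{-7}$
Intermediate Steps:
$C{\left(P \right)} = 2 P^{2}$ ($C{\left(P \right)} = P 2 P = 2 P^{2}$)
$D = 62436$ ($D = 129 \cdot 484 = 62436$)
$\frac{1}{D + C{\left(v \right)}} = \frac{1}{62436 + 2 \left(-855\right)^{2}} = \frac{1}{62436 + 2 \cdot 731025} = \frac{1}{62436 + 1462050} = \frac{1}{1524486}$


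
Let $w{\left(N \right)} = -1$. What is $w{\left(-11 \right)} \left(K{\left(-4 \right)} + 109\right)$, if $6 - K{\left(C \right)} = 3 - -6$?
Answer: $-106$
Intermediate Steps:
$K{\left(C \right)} = -3$ ($K{\left(C \right)} = 6 - \left(3 - -6\right) = 6 - \left(3 + 6\right) = 6 - 9 = -3$)
$w{\left(-11 \right)} \left(K{\left(-4 \right)} + 109\right) = - (-3 + 109) = \left(-1\right) 106 = -106$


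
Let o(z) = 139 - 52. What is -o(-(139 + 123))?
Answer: -87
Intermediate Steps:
o(z) = 87
-o(-(139 + 123)) = -1*87 = -87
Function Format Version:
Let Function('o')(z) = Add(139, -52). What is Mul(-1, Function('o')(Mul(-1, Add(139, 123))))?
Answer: -87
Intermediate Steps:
Function('o')(z) = 87
Mul(-1, Function('o')(Mul(-1, Add(139, 123)))) = Mul(-1, 87) = -87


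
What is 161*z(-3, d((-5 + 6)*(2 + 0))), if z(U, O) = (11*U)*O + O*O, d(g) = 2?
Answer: -9982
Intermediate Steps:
z(U, O) = O² + 11*O*U (z(U, O) = 11*O*U + O² = O² + 11*O*U)
161*z(-3, d((-5 + 6)*(2 + 0))) = 161*(2*(2 + 11*(-3))) = 161*(2*(2 - 33)) = 161*(2*(-31)) = 161*(-62) = -9982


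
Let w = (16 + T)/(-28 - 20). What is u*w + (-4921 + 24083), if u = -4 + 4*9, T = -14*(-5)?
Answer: 57314/3 ≈ 19105.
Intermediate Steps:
T = 70
u = 32 (u = -4 + 36 = 32)
w = -43/24 (w = (16 + 70)/(-28 - 20) = 86/(-48) = 86*(-1/48) = -43/24 ≈ -1.7917)
u*w + (-4921 + 24083) = 32*(-43/24) + (-4921 + 24083) = -172/3 + 19162 = 57314/3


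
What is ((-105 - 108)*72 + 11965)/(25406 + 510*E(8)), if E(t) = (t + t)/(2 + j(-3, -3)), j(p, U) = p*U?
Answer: -37081/287626 ≈ -0.12892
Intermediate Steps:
j(p, U) = U*p
E(t) = 2*t/11 (E(t) = (t + t)/(2 - 3*(-3)) = (2*t)/(2 + 9) = (2*t)/11 = (2*t)*(1/11) = 2*t/11)
((-105 - 108)*72 + 11965)/(25406 + 510*E(8)) = ((-105 - 108)*72 + 11965)/(25406 + 510*((2/11)*8)) = (-213*72 + 11965)/(25406 + 510*(16/11)) = (-15336 + 11965)/(25406 + 8160/11) = -3371/287626/11 = -3371*11/287626 = -37081/287626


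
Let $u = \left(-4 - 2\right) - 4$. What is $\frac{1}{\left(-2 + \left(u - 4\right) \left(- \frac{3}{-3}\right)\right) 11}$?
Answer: $- \frac{1}{176} \approx -0.0056818$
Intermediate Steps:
$u = -10$ ($u = -6 - 4 = -10$)
$\frac{1}{\left(-2 + \left(u - 4\right) \left(- \frac{3}{-3}\right)\right) 11} = \frac{1}{\left(-2 + \left(-10 - 4\right) \left(- \frac{3}{-3}\right)\right) 11} = \frac{1}{\left(-2 - 14 \left(\left(-3\right) \left(- \frac{1}{3}\right)\right)\right) 11} = \frac{1}{\left(-2 - 14\right) 11} = \frac{1}{\left(-16\right) 11} = \frac{1}{-176} = - \frac{1}{176}$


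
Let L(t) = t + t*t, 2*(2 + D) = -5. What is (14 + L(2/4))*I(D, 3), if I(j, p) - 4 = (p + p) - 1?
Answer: 531/4 ≈ 132.75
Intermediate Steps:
D = -9/2 (D = -2 + (1/2)*(-5) = -2 - 5/2 = -9/2 ≈ -4.5000)
I(j, p) = 3 + 2*p (I(j, p) = 4 + ((p + p) - 1) = 4 + (2*p - 1) = 4 + (-1 + 2*p) = 3 + 2*p)
L(t) = t + t**2
(14 + L(2/4))*I(D, 3) = (14 + (2/4)*(1 + 2/4))*(3 + 2*3) = (14 + (2*(1/4))*(1 + 2*(1/4)))*(3 + 6) = (14 + (1 + 1/2)/2)*9 = (14 + (1/2)*(3/2))*9 = (14 + 3/4)*9 = (59/4)*9 = 531/4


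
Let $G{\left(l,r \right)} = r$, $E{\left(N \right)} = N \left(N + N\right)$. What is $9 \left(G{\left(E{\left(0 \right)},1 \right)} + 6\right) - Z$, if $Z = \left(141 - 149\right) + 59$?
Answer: $12$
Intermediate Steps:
$E{\left(N \right)} = 2 N^{2}$ ($E{\left(N \right)} = N 2 N = 2 N^{2}$)
$Z = 51$ ($Z = -8 + 59 = 51$)
$9 \left(G{\left(E{\left(0 \right)},1 \right)} + 6\right) - Z = 9 \left(1 + 6\right) - 51 = 9 \cdot 7 - 51 = 63 - 51 = 12$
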